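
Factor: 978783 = 3^1*13^1*25097^1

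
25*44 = 1100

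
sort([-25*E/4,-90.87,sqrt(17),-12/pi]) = [-90.87,-25*E/4,-12/pi,sqrt(17)]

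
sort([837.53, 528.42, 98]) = [98, 528.42, 837.53]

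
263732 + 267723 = 531455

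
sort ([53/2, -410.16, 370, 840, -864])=[-864, -410.16, 53/2, 370, 840]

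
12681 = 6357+6324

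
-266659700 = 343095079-609754779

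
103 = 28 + 75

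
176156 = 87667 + 88489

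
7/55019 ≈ 0.000127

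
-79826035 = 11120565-90946600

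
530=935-405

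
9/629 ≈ 0.0143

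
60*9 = 540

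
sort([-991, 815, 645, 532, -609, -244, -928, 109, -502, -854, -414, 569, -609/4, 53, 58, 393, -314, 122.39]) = [-991, -928, -854, -609, -502, -414, -314, -244, -609/4, 53, 58, 109, 122.39, 393, 532, 569, 645, 815]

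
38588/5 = 7717 + 3/5 = 7717.60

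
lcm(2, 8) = 8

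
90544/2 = 45272 = 45272.00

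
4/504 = 1/126 ≈ 0.00794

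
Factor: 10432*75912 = 2^9*3^1*163^1*3163^1 = 791913984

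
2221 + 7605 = 9826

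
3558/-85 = -41-73/85≈-41.86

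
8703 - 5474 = 3229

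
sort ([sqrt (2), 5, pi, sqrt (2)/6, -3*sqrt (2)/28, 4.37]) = [-3*sqrt (2)/28, sqrt (2)/6, sqrt (2), pi, 4.37, 5]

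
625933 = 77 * 8129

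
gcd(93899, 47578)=1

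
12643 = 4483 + 8160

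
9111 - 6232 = 2879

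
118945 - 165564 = -46619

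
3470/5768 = 1735/2884 ≈ 0.602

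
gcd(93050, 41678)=2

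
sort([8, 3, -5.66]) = [-5.66, 3, 8]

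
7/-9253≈-0.000757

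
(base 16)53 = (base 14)5d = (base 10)83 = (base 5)313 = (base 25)38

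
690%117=105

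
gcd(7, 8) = 1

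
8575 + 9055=17630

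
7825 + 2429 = 10254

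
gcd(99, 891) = 99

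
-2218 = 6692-8910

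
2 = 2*1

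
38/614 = 19/307≈0.0619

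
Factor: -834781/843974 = -1 * 2^(-1) * 421987^(-1) * 834781^1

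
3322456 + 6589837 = 9912293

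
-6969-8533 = -15502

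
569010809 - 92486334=476524475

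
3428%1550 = 328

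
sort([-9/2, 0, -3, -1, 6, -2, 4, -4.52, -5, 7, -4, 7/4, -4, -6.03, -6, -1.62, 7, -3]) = [-6.03, -6, -5, -4.52, -9/2, -4, -4, -3, -3, -2, -1.62, -1, 0, 7/4, 4, 6, 7, 7]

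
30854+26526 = 57380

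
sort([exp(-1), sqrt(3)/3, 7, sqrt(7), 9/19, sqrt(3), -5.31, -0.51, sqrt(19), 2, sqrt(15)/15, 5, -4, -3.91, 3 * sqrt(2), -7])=[-7, -5.31, -4, -3.91, -0.51, sqrt(15)/15, exp(-1), 9/19, sqrt(3)/3, sqrt(3), 2, sqrt(7), 3 * sqrt(2), sqrt(19), 5, 7]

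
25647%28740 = 25647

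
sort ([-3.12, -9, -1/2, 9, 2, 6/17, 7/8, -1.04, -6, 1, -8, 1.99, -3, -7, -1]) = [-9, -8, -7, -6, -3.12, -3, -1.04, -1, -1/2, 6/17, 7/8, 1, 1.99, 2, 9]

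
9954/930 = 10 + 109/155 ≈ 10.70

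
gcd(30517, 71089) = 1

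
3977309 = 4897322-920013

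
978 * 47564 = 46517592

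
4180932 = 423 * 9884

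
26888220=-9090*(-2958)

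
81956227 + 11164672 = 93120899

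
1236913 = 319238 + 917675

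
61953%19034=4851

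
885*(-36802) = -32569770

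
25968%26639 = 25968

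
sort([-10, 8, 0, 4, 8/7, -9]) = [-10, -9, 0, 8/7, 4, 8]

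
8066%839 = 515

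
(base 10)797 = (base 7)2216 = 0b1100011101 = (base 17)2cf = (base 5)11142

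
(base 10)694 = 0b1010110110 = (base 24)14m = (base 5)10234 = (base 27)pj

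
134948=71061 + 63887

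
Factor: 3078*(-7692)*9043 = -1*2^3*3^5*19^1*641^1*9043^1 = -214101850968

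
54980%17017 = 3929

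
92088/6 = 15348 = 15348.00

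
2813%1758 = 1055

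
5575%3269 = 2306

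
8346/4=2086 + 1/2=2086.50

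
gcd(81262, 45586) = 1982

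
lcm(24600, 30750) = 123000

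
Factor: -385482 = -1*2^1*3^1*41^1*1567^1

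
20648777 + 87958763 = 108607540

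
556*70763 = 39344228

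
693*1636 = 1133748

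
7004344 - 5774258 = 1230086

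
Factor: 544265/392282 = 2^(-1)*5^1*11^(-2)*199^1*547^1*1621^(-1)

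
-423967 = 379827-803794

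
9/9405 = 1/1045 ≈ 0.000957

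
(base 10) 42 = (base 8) 52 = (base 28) 1e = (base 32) 1a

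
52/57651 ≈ 0.000902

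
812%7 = 0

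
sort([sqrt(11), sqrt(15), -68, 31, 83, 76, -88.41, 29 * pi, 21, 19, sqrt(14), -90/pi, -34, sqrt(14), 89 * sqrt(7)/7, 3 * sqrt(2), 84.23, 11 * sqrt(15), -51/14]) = [-88.41, -68, -34, -90/pi, -51/14, sqrt(11), sqrt(14), sqrt(14), sqrt(15), 3 * sqrt(2), 19, 21, 31, 89 * sqrt(7)/7, 11 * sqrt(15), 76, 83, 84.23, 29 * pi]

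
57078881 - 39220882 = 17857999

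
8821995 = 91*96945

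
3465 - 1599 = 1866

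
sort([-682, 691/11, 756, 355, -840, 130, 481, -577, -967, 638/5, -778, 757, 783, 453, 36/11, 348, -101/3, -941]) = [-967, -941, -840, -778, -682, -577, -101/3, 36/11, 691/11, 638/5, 130, 348, 355, 453, 481, 756, 757, 783]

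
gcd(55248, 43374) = 6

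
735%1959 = 735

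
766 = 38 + 728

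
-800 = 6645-7445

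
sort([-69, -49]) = [-69, -49]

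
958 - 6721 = -5763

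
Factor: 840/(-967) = -1 * 2^3 * 3^1 * 5^1 * 7^1 * 967^(-1)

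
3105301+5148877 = 8254178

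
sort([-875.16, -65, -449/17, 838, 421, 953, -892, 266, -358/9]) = [-892, -875.16, -65, -358/9, -449/17, 266, 421, 838, 953]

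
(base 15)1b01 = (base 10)5851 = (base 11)443a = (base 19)g3i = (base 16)16db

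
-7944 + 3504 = -4440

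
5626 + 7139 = 12765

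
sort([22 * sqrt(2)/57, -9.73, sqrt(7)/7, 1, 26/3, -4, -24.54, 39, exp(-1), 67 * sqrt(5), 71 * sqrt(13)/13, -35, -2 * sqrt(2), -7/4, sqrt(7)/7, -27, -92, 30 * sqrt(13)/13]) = [-92, -35, -27, -24.54, -9.73, -4, -2 * sqrt(2), -7/4, exp(-1), sqrt(7)/7, sqrt(7)/7, 22 * sqrt(2)/57, 1, 30 * sqrt(13)/13, 26/3, 71 * sqrt(13)/13, 39, 67 * sqrt(5)]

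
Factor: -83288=-1 * 2^3 * 29^1 * 359^1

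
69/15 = 4 + 3/5 = 4.60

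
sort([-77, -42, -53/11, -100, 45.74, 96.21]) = [-100, -77, -42, -53/11, 45.74, 96.21]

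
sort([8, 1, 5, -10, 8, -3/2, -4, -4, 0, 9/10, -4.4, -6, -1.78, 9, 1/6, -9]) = [-10, -9, -6, -4.4, -4, -4, -1.78, -3/2, 0, 1/6, 9/10, 1, 5, 8, 8, 9]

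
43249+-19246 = 24003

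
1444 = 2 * 722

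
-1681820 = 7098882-8780702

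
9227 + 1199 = 10426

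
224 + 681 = 905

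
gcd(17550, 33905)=5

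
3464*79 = 273656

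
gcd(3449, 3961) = 1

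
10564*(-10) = -105640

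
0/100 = 0 = 0.00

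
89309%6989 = 5441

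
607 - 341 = 266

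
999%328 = 15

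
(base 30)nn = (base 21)1ck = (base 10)713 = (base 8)1311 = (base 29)oh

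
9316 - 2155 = 7161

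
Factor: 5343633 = 3^2*97^1*6121^1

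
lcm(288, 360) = 1440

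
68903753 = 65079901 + 3823852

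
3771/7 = 538+5/7 ≈ 538.71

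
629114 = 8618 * 73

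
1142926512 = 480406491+662520021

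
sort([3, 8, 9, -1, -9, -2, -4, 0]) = [-9, -4, -2, -1, 0, 3, 8, 9]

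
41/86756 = 1/2116 ≈ 0.000473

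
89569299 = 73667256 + 15902043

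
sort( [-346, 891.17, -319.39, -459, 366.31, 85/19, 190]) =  [-459, -346, -319.39, 85/19, 190, 366.31, 891.17]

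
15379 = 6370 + 9009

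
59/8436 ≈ 0.00699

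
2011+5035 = 7046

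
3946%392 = 26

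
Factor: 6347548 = 2^2 * 1586887^1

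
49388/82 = 24694/41 ≈ 602.29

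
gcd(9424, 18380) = 4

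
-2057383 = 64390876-66448259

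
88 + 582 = 670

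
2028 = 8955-6927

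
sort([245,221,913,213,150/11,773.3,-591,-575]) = [-591,-575,150/11,213,221,245,773.3,913]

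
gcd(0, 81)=81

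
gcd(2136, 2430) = 6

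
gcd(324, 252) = 36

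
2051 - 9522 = -7471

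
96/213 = 32/71≈0.451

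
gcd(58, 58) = 58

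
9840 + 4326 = 14166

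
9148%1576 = 1268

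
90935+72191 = 163126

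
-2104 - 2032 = -4136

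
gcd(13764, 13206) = 186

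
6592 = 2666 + 3926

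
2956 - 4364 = -1408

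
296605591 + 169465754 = 466071345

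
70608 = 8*8826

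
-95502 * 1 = -95502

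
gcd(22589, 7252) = 49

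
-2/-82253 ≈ 0.0000243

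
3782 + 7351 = 11133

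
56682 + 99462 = 156144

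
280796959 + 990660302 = 1271457261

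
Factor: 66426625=5^3 * 59^1 * 9007^1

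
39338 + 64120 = 103458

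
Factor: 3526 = 2^1*41^1*43^1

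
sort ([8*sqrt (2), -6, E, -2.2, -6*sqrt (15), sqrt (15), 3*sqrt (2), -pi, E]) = [-6*sqrt (15), -6, -pi, -2.2, E, E, sqrt (15), 3*sqrt (2), 8*sqrt (2)]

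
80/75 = 16/15 ≈ 1.07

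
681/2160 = 227/720 ≈ 0.315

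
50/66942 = 25/33471≈0.000747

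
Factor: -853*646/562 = -1*17^1*19^1*281^(-1)*853^1 = -275519/281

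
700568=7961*88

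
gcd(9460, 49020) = 860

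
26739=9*2971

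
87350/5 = 17470 = 17470.00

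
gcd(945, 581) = 7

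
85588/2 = 42794 = 42794.00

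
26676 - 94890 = -68214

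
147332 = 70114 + 77218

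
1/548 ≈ 0.00182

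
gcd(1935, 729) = 9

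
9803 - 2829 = 6974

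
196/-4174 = -98/2087 ≈ -0.0470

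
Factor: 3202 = 2^1*1601^1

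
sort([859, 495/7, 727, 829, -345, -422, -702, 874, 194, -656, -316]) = [-702, -656, -422, -345, -316, 495/7, 194, 727, 829, 859, 874]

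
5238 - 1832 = 3406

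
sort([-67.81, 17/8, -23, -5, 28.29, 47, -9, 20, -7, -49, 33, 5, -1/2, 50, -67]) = [-67.81, -67, -49, -23, -9, -7, -5, -1/2, 17/8, 5, 20, 28.29, 33, 47, 50]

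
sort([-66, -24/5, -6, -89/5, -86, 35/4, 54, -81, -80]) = [-86, -81, -80, -66, -89/5, -6, -24/5, 35/4, 54]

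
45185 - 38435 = 6750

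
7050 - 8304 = -1254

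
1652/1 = 1652 = 1652.00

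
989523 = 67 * 14769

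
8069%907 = 813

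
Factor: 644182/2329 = 2^1 * 7^1 * 11^1 * 17^(-1) * 47^1 * 89^1 * 137^(-1)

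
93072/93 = 31024/31 ≈ 1000.77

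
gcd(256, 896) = 128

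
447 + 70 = 517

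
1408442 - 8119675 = -6711233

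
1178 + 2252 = 3430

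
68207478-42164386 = 26043092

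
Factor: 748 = 2^2*11^1*17^1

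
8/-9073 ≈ -0.000882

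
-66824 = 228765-295589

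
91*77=7007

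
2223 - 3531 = -1308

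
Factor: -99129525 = -1*3^1*5^2*11^1*120157^1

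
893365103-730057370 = 163307733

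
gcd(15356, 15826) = 2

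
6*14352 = 86112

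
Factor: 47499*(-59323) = -1*3^1*11^1*71^1*223^1*5393^1 = -2817783177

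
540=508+32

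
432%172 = 88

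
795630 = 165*4822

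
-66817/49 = -1363-30/49 ≈ -1363.61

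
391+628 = 1019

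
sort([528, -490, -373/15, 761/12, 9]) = [-490, -373/15, 9, 761/12, 528]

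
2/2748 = 1/1374 ≈ 0.000728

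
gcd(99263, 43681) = 1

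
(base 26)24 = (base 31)1p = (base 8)70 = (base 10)56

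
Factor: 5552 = 2^4*347^1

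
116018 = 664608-548590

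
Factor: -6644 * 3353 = -1 * 2^2 * 7^1 * 11^1 * 151^1 * 479^1 = -22277332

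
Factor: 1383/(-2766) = -1 * 2^(-1) = -1/2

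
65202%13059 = 12966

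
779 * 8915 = 6944785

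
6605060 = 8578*770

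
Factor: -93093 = -1*3^1*7^1*11^1*13^1*31^1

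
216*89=19224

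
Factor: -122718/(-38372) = 2^(-1)*3^1*53^(-1)*113^1 = 339/106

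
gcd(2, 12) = 2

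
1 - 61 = -60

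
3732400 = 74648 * 50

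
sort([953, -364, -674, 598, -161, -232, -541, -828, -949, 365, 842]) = [-949, -828, -674, -541, -364, -232, -161, 365, 598, 842, 953]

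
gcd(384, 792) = 24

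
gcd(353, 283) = 1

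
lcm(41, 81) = 3321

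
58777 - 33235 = 25542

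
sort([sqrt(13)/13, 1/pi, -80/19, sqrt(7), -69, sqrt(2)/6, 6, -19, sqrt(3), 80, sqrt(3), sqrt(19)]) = [-69, -19, -80/19, sqrt(2)/6, sqrt(13)/13, 1/pi, sqrt(3), sqrt(3), sqrt(7), sqrt(19), 6, 80]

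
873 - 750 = 123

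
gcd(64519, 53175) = 709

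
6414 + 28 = 6442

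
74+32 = 106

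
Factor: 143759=7^1 * 11^1 * 1867^1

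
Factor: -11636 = -1 * 2^2 * 2909^1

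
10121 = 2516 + 7605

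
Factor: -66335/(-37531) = 5^1 * 13^(-1) * 2887^(-1) * 13267^1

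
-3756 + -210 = -3966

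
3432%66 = 0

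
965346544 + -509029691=456316853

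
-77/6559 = -11/937 ≈ -0.0117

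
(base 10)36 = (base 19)1h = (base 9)40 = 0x24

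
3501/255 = 13 + 62/85 ≈ 13.73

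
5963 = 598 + 5365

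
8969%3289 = 2391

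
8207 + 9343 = 17550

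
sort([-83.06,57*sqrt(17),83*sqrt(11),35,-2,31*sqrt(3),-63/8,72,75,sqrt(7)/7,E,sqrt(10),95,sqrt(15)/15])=[-83.06,-63/8,-2,sqrt(15)/15,sqrt(7)/7,E,sqrt(10),35,31*sqrt(3),72,75,95,57*sqrt(17),83*sqrt(11)]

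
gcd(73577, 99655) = 1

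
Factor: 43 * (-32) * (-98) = 2^6 * 7^2 * 43^1 = 134848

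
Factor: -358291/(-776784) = 2^(-4)*3^(-1)*16183^(-1)*358291^1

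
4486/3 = 1495+1/3 ≈ 1495.33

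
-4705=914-5619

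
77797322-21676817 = 56120505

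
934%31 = 4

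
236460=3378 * 70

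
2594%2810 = 2594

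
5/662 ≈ 0.00755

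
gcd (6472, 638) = 2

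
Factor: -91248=-1 * 2^4 * 3^1 * 1901^1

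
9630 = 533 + 9097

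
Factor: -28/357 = -1 * 2^2 * 3^(-1) * 17^(-1) = -4/51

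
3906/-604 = -1953/302 ≈ -6.47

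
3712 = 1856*2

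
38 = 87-49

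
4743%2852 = 1891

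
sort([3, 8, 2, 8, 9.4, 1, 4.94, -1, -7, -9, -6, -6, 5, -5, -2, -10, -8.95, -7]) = [-10, -9, -8.95, -7, -7, -6, -6, -5, -2, -1, 1, 2, 3, 4.94, 5, 8, 8, 9.4]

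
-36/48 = -3/4 = -0.75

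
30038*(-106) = -3184028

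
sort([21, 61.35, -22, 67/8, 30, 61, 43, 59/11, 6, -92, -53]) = [-92, -53, -22, 59/11, 6, 67/8, 21, 30, 43, 61, 61.35]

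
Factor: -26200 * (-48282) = 2^4 * 3^1 * 5^2 * 13^1 * 131^1 * 619^1 = 1264988400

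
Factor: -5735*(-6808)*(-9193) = -1*2^3*5^1*23^1*29^1*31^1*37^2*317^1 = -358930388840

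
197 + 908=1105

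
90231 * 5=451155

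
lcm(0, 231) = 0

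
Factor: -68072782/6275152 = -1*2^(-3)*13^(-1)*19^1*83^1*113^1*191^1*30169^(-1) = -34036391/3137576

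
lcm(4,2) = 4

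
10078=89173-79095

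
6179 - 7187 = -1008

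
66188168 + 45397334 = 111585502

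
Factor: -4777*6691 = -1*17^1*281^1*6691^1 = -31962907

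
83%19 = 7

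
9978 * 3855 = 38465190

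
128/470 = 64/235 ≈ 0.272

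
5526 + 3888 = 9414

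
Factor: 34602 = 2^1 * 3^1 * 73^1 * 79^1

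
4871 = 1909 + 2962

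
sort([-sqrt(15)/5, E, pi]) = [-sqrt(15)/5, E, pi]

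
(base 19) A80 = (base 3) 12011100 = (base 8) 7262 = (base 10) 3762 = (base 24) 6CI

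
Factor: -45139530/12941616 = -1 * 2^(-3) * 5^1 * 269617^(-1) * 1504651^1 = -7523255/2156936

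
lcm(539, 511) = 39347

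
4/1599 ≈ 0.00250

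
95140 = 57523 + 37617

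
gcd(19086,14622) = 6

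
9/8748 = 1/972 ≈ 0.00103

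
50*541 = 27050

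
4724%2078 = 568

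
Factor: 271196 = 2^2*151^1*449^1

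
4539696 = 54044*84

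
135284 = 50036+85248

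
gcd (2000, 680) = 40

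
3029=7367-4338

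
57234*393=22492962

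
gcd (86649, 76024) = 17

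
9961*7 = 69727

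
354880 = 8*44360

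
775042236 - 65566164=709476072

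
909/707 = 1 + 2/7 ≈ 1.29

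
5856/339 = 1952/113 ≈ 17.27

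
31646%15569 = 508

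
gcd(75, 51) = 3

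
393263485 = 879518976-486255491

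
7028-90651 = -83623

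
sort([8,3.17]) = [3.17,8]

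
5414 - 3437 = 1977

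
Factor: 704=2^6 * 11^1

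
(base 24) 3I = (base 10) 90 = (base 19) 4E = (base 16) 5A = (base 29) 33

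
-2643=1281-3924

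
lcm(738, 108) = 4428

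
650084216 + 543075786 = 1193160002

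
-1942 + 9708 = 7766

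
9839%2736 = 1631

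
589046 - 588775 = 271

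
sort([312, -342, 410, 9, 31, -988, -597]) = [-988, -597, -342, 9, 31, 312, 410]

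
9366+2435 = 11801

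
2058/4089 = 686/1363 ≈ 0.503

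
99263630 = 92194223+7069407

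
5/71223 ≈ 0.0000702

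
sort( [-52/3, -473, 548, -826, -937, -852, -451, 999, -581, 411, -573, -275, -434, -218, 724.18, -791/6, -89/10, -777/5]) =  [-937, -852, -826, -581, -573, -473, -451, -434, -275, -218, -777/5, -791/6, -52/3, -89/10, 411, 548, 724.18, 999]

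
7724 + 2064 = 9788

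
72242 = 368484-296242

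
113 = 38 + 75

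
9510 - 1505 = 8005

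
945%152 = 33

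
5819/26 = 223 + 21/26 ≈ 223.81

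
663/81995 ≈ 0.00809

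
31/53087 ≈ 0.000584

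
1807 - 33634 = -31827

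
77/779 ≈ 0.0988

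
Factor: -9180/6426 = -1*2^1*5^1*7^(-1) = -10/7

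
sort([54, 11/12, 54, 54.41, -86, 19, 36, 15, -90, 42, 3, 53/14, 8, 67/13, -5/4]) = [-90, -86, -5/4, 11/12, 3, 53/14, 67/13, 8, 15, 19, 36, 42, 54, 54, 54.41]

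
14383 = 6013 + 8370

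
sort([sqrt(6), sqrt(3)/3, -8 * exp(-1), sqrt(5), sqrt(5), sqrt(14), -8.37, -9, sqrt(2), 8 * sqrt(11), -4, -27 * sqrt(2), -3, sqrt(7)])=[-27 * sqrt(2), -9, -8.37, -4, -3, -8 * exp(-1), sqrt(3)/3, sqrt(2), sqrt(5), sqrt(5), sqrt(6), sqrt(7), sqrt(14), 8 * sqrt(11)]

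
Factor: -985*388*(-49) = 2^2*5^1*7^2*97^1*197^1 = 18726820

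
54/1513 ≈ 0.0357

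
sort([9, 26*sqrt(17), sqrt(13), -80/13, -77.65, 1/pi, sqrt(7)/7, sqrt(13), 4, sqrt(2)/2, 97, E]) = [-77.65, -80/13, 1/pi, sqrt(7)/7, sqrt(2)/2, E, sqrt(13), sqrt(13), 4, 9, 97, 26*sqrt(17)]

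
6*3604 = 21624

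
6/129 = 2/43 ≈ 0.0465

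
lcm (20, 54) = 540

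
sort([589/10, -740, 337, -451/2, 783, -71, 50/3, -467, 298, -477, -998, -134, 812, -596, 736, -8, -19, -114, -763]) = [-998, -763, -740, -596, -477, -467, -451/2, -134, -114, -71, -19, -8, 50/3, 589/10, 298, 337, 736, 783, 812]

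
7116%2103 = 807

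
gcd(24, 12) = 12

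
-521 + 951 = 430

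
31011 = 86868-55857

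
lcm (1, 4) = 4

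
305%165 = 140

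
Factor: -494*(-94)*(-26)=-1*2^3*13^2*19^1*47^1=-1207336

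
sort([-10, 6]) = [-10, 6]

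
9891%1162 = 595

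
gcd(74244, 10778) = 2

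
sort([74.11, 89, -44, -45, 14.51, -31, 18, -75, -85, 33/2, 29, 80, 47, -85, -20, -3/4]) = [-85, -85, -75, -45, -44, -31, -20, -3/4, 14.51, 33/2, 18, 29, 47, 74.11, 80, 89]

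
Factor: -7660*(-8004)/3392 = 2^(-2)*3^1*5^1*23^1*29^1*53^(-1)*383^1 = 3831915/212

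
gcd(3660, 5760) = 60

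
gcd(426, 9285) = 3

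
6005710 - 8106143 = -2100433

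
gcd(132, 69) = 3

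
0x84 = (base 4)2010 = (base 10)132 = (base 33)40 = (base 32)44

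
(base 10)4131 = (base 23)7ie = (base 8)10043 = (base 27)5i0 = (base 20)a6b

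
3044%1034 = 976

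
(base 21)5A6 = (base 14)C4D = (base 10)2421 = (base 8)4565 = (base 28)32D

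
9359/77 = 1337/11 ≈ 121.55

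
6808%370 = 148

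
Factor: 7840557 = 3^4*96797^1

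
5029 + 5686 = 10715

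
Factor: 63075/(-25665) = -1 * 5^1 * 29^1 * 59^(-1) = -145/59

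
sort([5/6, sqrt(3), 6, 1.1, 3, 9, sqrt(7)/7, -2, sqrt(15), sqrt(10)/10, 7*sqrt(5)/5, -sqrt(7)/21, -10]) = [-10, -2, -sqrt(7)/21, sqrt(10)/10, sqrt(7)/7, 5/6, 1.1, sqrt(3), 3, 7*sqrt(5)/5, sqrt(15), 6, 9]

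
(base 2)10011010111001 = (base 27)dg4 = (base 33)93d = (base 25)fld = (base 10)9913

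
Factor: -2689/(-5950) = 2^(-1) * 5^(-2) * 7^(-1) * 17^(-1) * 2689^1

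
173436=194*894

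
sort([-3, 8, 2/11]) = [-3, 2/11, 8]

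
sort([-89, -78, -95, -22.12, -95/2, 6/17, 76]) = [-95, -89, -78, -95/2, -22.12, 6/17, 76]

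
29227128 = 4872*5999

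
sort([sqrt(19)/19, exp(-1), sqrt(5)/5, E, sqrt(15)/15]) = [sqrt(19)/19, sqrt(15)/15, exp(-1), sqrt(5)/5, E]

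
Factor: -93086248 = -1*2^3*11635781^1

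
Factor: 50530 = 2^1*5^1*31^1*163^1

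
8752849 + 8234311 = 16987160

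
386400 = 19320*20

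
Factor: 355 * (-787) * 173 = -1 * 5^1 * 71^1 * 173^1 * 787^1 = -48333605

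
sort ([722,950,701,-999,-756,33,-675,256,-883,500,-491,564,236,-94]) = [-999,-883,-756,-675,-491,-94,33,236,256,500,564,701,722,950]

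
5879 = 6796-917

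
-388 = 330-718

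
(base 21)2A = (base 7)103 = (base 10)52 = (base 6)124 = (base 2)110100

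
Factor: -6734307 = -1*3^1*2244769^1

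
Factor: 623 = 7^1*89^1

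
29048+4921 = 33969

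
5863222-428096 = 5435126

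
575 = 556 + 19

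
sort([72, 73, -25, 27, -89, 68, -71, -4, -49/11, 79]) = [-89, -71, -25, -49/11, -4, 27, 68, 72, 73, 79]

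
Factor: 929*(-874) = -1*2^1*19^1*23^1*929^1 = -811946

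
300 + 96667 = 96967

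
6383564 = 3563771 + 2819793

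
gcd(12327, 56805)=21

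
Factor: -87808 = -1*2^8*7^3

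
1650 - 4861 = -3211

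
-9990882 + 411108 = -9579774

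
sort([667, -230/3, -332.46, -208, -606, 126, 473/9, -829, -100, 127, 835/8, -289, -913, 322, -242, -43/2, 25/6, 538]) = [-913, -829, -606, -332.46, -289, -242, -208, -100, -230/3, -43/2, 25/6, 473/9, 835/8, 126, 127, 322, 538, 667]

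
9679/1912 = 5 + 119/1912 ≈ 5.06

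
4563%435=213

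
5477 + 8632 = 14109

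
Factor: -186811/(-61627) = 89^1*2099^1*61627^(-1)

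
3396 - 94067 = -90671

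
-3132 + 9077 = 5945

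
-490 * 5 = -2450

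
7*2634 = 18438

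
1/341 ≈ 0.00293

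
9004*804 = 7239216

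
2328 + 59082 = 61410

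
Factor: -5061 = -1*3^1*7^1*241^1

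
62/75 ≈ 0.827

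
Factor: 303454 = 2^1 * 71^1 * 2137^1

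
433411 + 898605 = 1332016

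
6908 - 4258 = 2650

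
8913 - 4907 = 4006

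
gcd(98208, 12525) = 3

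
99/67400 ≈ 0.00147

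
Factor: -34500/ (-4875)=2^2 * 13^ (-1) * 23^1=92/13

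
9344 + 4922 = 14266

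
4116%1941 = 234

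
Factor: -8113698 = -1*2^1*3^2*450761^1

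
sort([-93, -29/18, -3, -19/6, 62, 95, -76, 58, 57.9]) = [-93, -76, -19/6, -3, -29/18, 57.9, 58, 62, 95]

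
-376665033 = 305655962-682320995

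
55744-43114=12630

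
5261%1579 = 524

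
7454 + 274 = 7728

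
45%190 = 45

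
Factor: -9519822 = -1 * 2^1 * 3^3 * 13^1 * 71^1 * 191^1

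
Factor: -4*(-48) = 2^6*3^1 = 192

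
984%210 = 144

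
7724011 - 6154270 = 1569741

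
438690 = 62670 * 7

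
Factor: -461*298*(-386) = 2^2*149^1*193^1*461^1 = 53027908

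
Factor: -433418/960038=-1 * 37^1 * 5857^1 * 480019^(-1)=-216709/480019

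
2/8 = 1/4 = 0.25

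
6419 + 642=7061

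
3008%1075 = 858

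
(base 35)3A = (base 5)430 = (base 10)115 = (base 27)47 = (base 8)163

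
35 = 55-20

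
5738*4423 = 25379174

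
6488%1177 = 603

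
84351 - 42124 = 42227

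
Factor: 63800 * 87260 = 2^5 * 5^3 * 11^1 * 29^1 * 4363^1 = 5567188000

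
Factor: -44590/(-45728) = 2^(-4)*5^1*7^3*13^1*1429^(-1) = 22295/22864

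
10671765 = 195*54727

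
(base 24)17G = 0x2F8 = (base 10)760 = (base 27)114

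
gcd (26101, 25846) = 1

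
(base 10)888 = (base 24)1d0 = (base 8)1570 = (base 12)620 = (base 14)476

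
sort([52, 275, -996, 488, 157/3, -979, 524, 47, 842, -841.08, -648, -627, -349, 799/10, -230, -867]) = [-996, -979, -867, -841.08, -648, -627, -349, -230, 47, 52, 157/3, 799/10, 275, 488, 524, 842]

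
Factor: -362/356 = -1*2^(-1)*89^(-1)*181^1 = -181/178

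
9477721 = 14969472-5491751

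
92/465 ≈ 0.198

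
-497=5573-6070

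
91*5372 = 488852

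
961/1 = 961 = 961.00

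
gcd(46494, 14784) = 42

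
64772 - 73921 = -9149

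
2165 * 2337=5059605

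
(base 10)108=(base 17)66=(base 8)154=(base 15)73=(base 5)413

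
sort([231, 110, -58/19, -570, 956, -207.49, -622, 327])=[-622, -570, -207.49, -58/19, 110, 231, 327, 956]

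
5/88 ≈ 0.0568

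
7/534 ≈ 0.0131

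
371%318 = 53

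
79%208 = 79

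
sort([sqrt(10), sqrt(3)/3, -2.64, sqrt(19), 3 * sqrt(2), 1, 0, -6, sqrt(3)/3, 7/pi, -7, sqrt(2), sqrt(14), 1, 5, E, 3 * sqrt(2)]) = [-7, -6, -2.64, 0, sqrt(3)/3, sqrt(3)/3, 1, 1, sqrt(2), 7/pi, E, sqrt(10), sqrt(14), 3 * sqrt(2), 3 * sqrt(2), sqrt(19), 5]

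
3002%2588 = 414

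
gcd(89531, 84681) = 97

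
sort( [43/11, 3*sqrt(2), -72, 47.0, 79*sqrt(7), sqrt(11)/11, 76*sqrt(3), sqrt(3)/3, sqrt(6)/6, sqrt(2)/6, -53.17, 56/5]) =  [-72, -53.17, sqrt(2)/6, sqrt(11)/11, sqrt(6)/6, sqrt(3)/3, 43/11, 3*sqrt(2), 56/5, 47.0, 76*sqrt(3), 79*sqrt(7)]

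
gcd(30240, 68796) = 756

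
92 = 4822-4730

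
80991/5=16198+1/5=16198.20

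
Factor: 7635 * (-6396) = -1 * 2^2 * 3^2 * 5^1 * 13^1 * 41^1 * 509^1 = -48833460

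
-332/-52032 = 83/13008 ≈ 0.00638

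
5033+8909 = 13942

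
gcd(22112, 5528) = 5528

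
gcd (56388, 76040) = 4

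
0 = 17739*0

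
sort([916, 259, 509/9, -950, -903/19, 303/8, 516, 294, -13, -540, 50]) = [-950, -540, -903/19, -13, 303/8, 50, 509/9, 259, 294, 516, 916]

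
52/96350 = 26/48175 ≈ 0.000540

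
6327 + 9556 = 15883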